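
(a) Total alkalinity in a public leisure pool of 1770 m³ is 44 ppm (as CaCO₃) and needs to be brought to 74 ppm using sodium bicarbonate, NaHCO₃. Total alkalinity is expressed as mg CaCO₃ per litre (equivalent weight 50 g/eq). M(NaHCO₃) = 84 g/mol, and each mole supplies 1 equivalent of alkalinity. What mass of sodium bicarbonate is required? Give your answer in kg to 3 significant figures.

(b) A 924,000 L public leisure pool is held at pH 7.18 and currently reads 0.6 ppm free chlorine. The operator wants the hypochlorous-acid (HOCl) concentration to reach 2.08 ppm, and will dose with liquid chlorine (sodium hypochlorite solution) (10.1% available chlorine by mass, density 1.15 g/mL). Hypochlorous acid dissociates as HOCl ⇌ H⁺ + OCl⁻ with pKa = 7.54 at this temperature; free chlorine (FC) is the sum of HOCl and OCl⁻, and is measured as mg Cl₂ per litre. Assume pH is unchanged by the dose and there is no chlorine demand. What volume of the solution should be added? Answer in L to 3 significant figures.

(a) Volume: 1770 m³ = 1,770,000 L.
(a) Alkalinity to add: (74 − 44) = 30 mg/L as CaCO₃ × 1,770,000 L = 53,100 g as CaCO₃.
(a) Equivalents: 53,100 g ÷ 50 g/eq = 1062 eq.
(a) NaHCO₃ supplies 1 eq per mole → 1062 mol.
(a) Mass: 1062 mol × 84 g/mol = 89,210 g.

(b) [OCl⁻]/[HOCl] = 10^(pH − pKa) = 10^(7.18 − 7.54) = 0.4365; fraction as HOCl = 1/(1 + 0.4365) = 0.6961.
(b) Free chlorine required for 2.08 ppm HOCl: 2.08 / 0.6961 = 2.988 ppm.
(b) FC to add: 2.988 − 0.6 = 2.388 mg/L as Cl₂.
(b) Cl₂ equivalent: 2.388 mg/L × 924,000 L = 2206 g.
(b) Product at 10.1% available Cl: 2206 / 0.101 = 21,850 g.
(b) Volume: 21,850 g ÷ 1.15 g/mL = 19,000 mL.

(a) 89.2 kg; (b) 19.0 L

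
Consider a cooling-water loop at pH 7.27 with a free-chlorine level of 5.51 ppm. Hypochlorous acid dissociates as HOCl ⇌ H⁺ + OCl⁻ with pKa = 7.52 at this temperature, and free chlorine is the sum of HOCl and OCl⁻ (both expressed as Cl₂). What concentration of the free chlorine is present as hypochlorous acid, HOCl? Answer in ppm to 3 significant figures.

[OCl⁻]/[HOCl] = 10^(pH − pKa) = 10^(7.27 − 7.52) = 10^-0.25 = 0.5623.
Fraction as HOCl = 1 / (1 + 0.5623) = 0.6401.
HOCl = 0.6401 × 5.51 ppm = 3.527 ppm.

3.53 ppm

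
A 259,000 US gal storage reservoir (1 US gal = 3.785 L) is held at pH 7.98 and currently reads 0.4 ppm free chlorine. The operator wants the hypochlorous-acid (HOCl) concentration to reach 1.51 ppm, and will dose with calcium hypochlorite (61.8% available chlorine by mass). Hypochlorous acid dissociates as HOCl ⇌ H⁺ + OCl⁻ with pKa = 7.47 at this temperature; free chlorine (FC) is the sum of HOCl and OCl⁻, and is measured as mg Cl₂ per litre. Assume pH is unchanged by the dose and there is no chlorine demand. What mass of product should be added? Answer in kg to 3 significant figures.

Volume: 259,000 US gal × 3.785 L/gal = 980,315 L.
[OCl⁻]/[HOCl] = 10^(pH − pKa) = 10^(7.98 − 7.47) = 3.236; fraction as HOCl = 1/(1 + 3.236) = 0.2361.
Free chlorine required for 1.51 ppm HOCl: 1.51 / 0.2361 = 6.396 ppm.
FC to add: 6.396 − 0.4 = 5.996 mg/L as Cl₂.
Cl₂ equivalent: 5.996 mg/L × 980,315 L = 5878 g.
Product at 61.8% available Cl: 5878 / 0.618 = 9512 g.

9.51 kg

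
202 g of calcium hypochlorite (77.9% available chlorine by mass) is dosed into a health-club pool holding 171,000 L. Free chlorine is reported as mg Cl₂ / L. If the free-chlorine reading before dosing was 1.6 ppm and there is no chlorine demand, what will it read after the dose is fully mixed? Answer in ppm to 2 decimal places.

2.52 ppm

Available chlorine delivered: 202 g × 0.779 = 157.4 g as Cl₂.
Concentration rise: 157.4 g / 171,000 L = 0.9202 mg/L = 0.92 ppm.
Final FC: 1.6 + 0.92 = 2.52 ppm.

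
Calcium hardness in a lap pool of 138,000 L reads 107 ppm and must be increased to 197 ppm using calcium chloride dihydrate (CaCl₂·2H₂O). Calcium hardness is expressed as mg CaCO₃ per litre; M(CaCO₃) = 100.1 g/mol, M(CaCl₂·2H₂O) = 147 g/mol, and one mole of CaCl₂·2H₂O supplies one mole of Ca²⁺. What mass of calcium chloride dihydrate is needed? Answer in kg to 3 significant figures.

18.2 kg

Hardness to add: (197 − 107) = 90 mg/L as CaCO₃ × 138,000 L = 12,420 g as CaCO₃.
Moles of Ca²⁺ (1 mol Ca²⁺ ≡ 1 mol CaCO₃): 12,420 / 100.1 g/mol = 124.1 mol.
Mass of CaCl₂·2H₂O: 124.1 × 147 = 18,240 g.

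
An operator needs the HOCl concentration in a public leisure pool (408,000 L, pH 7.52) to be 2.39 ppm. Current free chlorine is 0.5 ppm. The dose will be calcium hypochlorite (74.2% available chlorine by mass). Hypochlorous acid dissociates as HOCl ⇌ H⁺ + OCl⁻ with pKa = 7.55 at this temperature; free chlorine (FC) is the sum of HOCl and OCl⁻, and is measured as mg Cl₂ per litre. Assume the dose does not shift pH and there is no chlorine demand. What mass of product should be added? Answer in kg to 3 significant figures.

2.27 kg

[OCl⁻]/[HOCl] = 10^(pH − pKa) = 10^(7.52 − 7.55) = 0.9333; fraction as HOCl = 1/(1 + 0.9333) = 0.5173.
Free chlorine required for 2.39 ppm HOCl: 2.39 / 0.5173 = 4.62 ppm.
FC to add: 4.62 − 0.5 = 4.12 mg/L as Cl₂.
Cl₂ equivalent: 4.12 mg/L × 408,000 L = 1681 g.
Product at 74.2% available Cl: 1681 / 0.742 = 2266 g.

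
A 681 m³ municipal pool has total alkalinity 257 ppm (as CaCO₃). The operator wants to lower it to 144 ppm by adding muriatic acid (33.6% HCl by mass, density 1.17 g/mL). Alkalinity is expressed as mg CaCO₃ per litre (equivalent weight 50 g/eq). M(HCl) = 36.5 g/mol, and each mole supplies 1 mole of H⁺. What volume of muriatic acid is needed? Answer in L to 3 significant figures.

143 L

Volume: 681 m³ = 681,000 L.
Alkalinity to neutralize: (257 − 144) = 113 mg/L as CaCO₃ × 681,000 L = 76,950 g as CaCO₃.
Equivalents of H⁺ required: 76,950 ÷ 50 g/eq = 1539 eq = 1539 mol HCl.
Mass of HCl: 1539 × 36.5 = 56,180 g.
Mass of 33.6% solution: 56,180 / 0.336 = 167,200 g.
Volume: 167,200 g ÷ 1.17 g/mL = 142,900 mL.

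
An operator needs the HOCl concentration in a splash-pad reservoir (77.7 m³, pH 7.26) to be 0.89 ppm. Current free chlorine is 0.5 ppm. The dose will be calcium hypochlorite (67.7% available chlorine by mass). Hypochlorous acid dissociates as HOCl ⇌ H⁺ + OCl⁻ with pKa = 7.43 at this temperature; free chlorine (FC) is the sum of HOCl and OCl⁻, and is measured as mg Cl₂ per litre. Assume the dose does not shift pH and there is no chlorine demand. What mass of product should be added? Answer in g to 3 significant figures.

Volume: 77.7 m³ = 77,700 L.
[OCl⁻]/[HOCl] = 10^(pH − pKa) = 10^(7.26 − 7.43) = 0.6761; fraction as HOCl = 1/(1 + 0.6761) = 0.5966.
Free chlorine required for 0.89 ppm HOCl: 0.89 / 0.5966 = 1.492 ppm.
FC to add: 1.492 − 0.5 = 0.9917 mg/L as Cl₂.
Cl₂ equivalent: 0.9917 mg/L × 77,700 L = 77.06 g.
Product at 67.7% available Cl: 77.06 / 0.677 = 113.8 g.

114 g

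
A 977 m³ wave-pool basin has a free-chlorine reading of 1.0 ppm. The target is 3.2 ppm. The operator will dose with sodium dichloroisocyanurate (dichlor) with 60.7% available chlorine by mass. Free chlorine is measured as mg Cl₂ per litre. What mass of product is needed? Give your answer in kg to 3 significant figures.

Volume: 977 m³ = 977,000 L.
Chlorine deficit: 3.2 − 1.0 = 2.2 ppm = 2.2 mg/L as Cl₂.
Cl₂ equivalent needed: 2.2 mg/L × 977,000 L = 2,149,000 mg = 2149 g.
Product at 60.7% available chlorine: 2149 / 0.607 = 3541 g.

3.54 kg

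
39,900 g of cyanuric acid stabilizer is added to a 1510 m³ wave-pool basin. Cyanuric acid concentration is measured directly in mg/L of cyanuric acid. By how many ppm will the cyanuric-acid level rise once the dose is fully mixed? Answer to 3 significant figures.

26.4 ppm

Volume: 1510 m³ = 1,510,000 L.
Rise: 39,900 g / 1,510,000 L × 1000 = 26.42 mg/L.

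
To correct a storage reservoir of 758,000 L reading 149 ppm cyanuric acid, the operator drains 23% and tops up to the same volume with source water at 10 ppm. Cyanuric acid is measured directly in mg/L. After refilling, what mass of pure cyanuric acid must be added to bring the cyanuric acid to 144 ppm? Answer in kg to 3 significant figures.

20.4 kg

After draining 23% and refilling: 149 × 0.77 + 10 × 0.23 = 117.03 ppm.
Deficit to target: 144 − 117.03 = 26.97 mg/L.
Mass: 26.97 mg/L × 758,000 L = 20,440 g cyanuric acid.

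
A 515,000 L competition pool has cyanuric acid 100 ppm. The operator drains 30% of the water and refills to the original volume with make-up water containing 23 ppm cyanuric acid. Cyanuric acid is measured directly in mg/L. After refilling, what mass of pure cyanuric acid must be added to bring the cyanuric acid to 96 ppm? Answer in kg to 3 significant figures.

9.84 kg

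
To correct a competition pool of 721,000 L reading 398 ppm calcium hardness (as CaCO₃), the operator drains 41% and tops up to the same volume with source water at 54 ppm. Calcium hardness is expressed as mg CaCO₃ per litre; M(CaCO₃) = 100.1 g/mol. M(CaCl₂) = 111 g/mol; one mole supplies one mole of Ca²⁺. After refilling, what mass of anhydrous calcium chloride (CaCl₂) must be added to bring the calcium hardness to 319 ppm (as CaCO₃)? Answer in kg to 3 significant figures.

49.6 kg

After draining 41% and refilling: 398 × 0.59 + 54 × 0.41 = 256.96 ppm.
Deficit to target: 319 − 256.96 = 62.04 mg/L.
As CaCO₃: 62.04 mg/L × 721,000 L = 44,730 g; ÷ 100.1 = 446.9 mol Ca²⁺.
Mass: 446.9 × 111 = 49,600 g.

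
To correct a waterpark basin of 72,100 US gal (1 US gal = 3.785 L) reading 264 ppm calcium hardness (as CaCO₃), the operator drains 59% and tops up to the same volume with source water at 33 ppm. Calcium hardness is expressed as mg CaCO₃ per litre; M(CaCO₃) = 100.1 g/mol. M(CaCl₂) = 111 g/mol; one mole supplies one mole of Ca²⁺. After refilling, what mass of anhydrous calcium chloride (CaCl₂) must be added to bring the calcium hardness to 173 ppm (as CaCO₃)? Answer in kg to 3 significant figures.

Volume: 72,100 US gal × 3.785 L/gal = 272,898 L.
After draining 59% and refilling: 264 × 0.41 + 33 × 0.59 = 127.71 ppm.
Deficit to target: 173 − 127.71 = 45.29 mg/L.
As CaCO₃: 45.29 mg/L × 272,898 L = 12,360 g; ÷ 100.1 = 123.5 mol Ca²⁺.
Mass: 123.5 × 111 = 13,710 g.

13.7 kg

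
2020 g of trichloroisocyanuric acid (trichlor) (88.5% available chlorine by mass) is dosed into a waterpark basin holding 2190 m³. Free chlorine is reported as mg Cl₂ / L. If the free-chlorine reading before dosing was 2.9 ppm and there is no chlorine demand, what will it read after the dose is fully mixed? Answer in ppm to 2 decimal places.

3.72 ppm

Volume: 2190 m³ = 2,190,000 L.
Available chlorine delivered: 2020 g × 0.885 = 1788 g as Cl₂.
Concentration rise: 1788 g / 2,190,000 L = 0.8163 mg/L = 0.82 ppm.
Final FC: 2.9 + 0.82 = 3.72 ppm.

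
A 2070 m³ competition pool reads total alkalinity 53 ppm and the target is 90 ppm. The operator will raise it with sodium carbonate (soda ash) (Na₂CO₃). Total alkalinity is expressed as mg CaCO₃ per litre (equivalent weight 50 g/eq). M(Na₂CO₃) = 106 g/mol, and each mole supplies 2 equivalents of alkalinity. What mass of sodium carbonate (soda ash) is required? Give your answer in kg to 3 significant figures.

81.2 kg

Volume: 2070 m³ = 2,070,000 L.
Alkalinity to add: (90 − 53) = 37 mg/L as CaCO₃ × 2,070,000 L = 76,590 g as CaCO₃.
Equivalents: 76,590 g ÷ 50 g/eq = 1532 eq.
Each mole of Na₂CO₃ supplies 2 eq, so 1532 / 2 = 765.9 mol.
Mass: 765.9 mol × 106 g/mol = 81,190 g.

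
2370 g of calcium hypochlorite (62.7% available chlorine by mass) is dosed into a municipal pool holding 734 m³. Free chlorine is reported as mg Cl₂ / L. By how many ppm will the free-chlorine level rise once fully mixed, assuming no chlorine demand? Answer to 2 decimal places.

2.02 ppm

Volume: 734 m³ = 734,000 L.
Available chlorine delivered: 2370 g × 0.627 = 1486 g as Cl₂.
Concentration rise: 1486 g / 734,000 L = 2.025 mg/L = 2.02 ppm.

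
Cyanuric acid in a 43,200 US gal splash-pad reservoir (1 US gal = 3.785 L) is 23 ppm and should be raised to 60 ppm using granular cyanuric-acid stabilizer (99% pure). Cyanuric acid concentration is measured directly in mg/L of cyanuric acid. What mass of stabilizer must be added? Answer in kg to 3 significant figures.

6.11 kg

Volume: 43,200 US gal × 3.785 L/gal = 163,512 L.
CYA to add: (60 − 23) = 37 mg/L × 163,512 L = 6050 g cyanuric acid.
At 99% purity: 6050 / 0.99 = 6111 g product.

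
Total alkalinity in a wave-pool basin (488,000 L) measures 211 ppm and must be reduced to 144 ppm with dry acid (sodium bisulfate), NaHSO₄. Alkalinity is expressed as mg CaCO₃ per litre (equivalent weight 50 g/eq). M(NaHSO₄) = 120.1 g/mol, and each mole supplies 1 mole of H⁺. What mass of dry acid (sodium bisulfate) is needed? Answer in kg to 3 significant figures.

Alkalinity to neutralize: (211 − 144) = 67 mg/L as CaCO₃ × 488,000 L = 32,700 g as CaCO₃.
Equivalents of H⁺ required: 32,700 ÷ 50 g/eq = 653.9 eq = 653.9 mol NaHSO₄.
Mass of NaHSO₄: 653.9 × 120.1 = 78,540 g.

78.5 kg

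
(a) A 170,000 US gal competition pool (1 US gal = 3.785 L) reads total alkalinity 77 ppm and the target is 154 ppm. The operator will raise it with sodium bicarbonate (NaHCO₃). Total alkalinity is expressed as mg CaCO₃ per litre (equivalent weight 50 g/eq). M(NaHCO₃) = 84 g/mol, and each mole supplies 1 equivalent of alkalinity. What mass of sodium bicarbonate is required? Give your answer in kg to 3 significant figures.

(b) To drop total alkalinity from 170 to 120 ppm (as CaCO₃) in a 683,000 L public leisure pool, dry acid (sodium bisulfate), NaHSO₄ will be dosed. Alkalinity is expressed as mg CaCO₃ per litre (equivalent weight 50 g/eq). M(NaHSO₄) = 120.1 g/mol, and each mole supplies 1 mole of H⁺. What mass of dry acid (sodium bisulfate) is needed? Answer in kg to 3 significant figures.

(a) Volume: 170,000 US gal × 3.785 L/gal = 643,450 L.
(a) Alkalinity to add: (154 − 77) = 77 mg/L as CaCO₃ × 643,450 L = 49,550 g as CaCO₃.
(a) Equivalents: 49,550 g ÷ 50 g/eq = 990.9 eq.
(a) NaHCO₃ supplies 1 eq per mole → 990.9 mol.
(a) Mass: 990.9 mol × 84 g/mol = 83,240 g.

(b) Alkalinity to neutralize: (170 − 120) = 50 mg/L as CaCO₃ × 683,000 L = 34,150 g as CaCO₃.
(b) Equivalents of H⁺ required: 34,150 ÷ 50 g/eq = 683 eq = 683 mol NaHSO₄.
(b) Mass of NaHSO₄: 683 × 120.1 = 82,030 g.

(a) 83.2 kg; (b) 82.0 kg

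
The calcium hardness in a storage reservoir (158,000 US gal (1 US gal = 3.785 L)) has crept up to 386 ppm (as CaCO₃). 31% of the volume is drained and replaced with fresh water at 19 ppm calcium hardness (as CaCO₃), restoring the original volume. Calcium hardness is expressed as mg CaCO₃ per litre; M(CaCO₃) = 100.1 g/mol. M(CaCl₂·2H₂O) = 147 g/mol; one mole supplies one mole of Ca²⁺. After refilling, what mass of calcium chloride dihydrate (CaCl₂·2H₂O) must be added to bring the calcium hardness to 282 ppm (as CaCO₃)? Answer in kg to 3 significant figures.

8.58 kg

Volume: 158,000 US gal × 3.785 L/gal = 598,030 L.
After draining 31% and refilling: 386 × 0.69 + 19 × 0.31 = 272.23 ppm.
Deficit to target: 282 − 272.23 = 9.77 mg/L.
As CaCO₃: 9.77 mg/L × 598,030 L = 5843 g; ÷ 100.1 = 58.37 mol Ca²⁺.
Mass: 58.37 × 147 = 8580 g.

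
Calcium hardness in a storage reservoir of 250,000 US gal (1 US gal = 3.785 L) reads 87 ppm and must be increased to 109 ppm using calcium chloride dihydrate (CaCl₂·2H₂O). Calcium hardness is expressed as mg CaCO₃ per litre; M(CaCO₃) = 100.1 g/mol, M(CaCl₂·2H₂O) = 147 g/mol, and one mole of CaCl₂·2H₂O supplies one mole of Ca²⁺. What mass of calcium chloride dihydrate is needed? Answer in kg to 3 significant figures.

Volume: 250,000 US gal × 3.785 L/gal = 946,250 L.
Hardness to add: (109 − 87) = 22 mg/L as CaCO₃ × 946,250 L = 20,820 g as CaCO₃.
Moles of Ca²⁺ (1 mol Ca²⁺ ≡ 1 mol CaCO₃): 20,820 / 100.1 g/mol = 208 mol.
Mass of CaCl₂·2H₂O: 208 × 147 = 30,570 g.

30.6 kg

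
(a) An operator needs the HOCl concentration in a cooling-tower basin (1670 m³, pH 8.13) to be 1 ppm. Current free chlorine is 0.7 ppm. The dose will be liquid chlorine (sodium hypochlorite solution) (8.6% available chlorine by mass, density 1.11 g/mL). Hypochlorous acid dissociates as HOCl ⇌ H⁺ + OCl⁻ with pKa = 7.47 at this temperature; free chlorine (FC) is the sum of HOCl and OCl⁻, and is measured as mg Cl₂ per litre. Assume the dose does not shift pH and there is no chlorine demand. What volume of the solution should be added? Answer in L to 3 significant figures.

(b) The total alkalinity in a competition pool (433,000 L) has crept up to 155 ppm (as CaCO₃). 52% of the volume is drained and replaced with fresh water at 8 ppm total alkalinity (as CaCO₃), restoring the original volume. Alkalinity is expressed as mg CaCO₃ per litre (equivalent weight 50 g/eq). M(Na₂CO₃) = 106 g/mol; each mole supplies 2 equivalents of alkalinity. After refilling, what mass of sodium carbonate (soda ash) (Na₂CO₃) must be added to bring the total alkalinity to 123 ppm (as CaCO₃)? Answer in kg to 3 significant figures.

(a) Volume: 1670 m³ = 1,670,000 L.
(a) [OCl⁻]/[HOCl] = 10^(pH − pKa) = 10^(8.13 − 7.47) = 4.571; fraction as HOCl = 1/(1 + 4.571) = 0.1795.
(a) Free chlorine required for 1 ppm HOCl: 1 / 0.1795 = 5.571 ppm.
(a) FC to add: 5.571 − 0.7 = 4.871 mg/L as Cl₂.
(a) Cl₂ equivalent: 4.871 mg/L × 1,670,000 L = 8134 g.
(a) Product at 8.6% available Cl: 8134 / 0.086 = 94,590 g.
(a) Volume: 94,590 g ÷ 1.11 g/mL = 85,210 mL.

(b) After draining 52% and refilling: 155 × 0.48 + 8 × 0.52 = 78.56 ppm.
(b) Deficit to target: 123 − 78.56 = 44.44 mg/L.
(b) As CaCO₃: 44.44 mg/L × 433,000 L = 19,240 g; ÷ 50 g/eq ÷ 2 = 192.4 mol Na₂CO₃.
(b) Mass: 192.4 × 106 = 20,400 g.

(a) 85.2 L; (b) 20.4 kg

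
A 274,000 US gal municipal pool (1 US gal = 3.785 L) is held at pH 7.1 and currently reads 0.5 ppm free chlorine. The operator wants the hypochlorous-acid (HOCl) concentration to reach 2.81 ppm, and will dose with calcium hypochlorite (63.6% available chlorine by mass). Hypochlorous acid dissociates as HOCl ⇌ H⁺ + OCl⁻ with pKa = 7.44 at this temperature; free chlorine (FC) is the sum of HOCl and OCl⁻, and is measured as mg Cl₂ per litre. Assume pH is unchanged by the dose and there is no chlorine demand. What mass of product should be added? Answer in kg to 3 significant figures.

5.86 kg

Volume: 274,000 US gal × 3.785 L/gal = 1,037,090 L.
[OCl⁻]/[HOCl] = 10^(pH − pKa) = 10^(7.1 − 7.44) = 0.4571; fraction as HOCl = 1/(1 + 0.4571) = 0.6863.
Free chlorine required for 2.81 ppm HOCl: 2.81 / 0.6863 = 4.094 ppm.
FC to add: 4.094 − 0.5 = 3.594 mg/L as Cl₂.
Cl₂ equivalent: 3.594 mg/L × 1,037,090 L = 3728 g.
Product at 63.6% available Cl: 3728 / 0.636 = 5861 g.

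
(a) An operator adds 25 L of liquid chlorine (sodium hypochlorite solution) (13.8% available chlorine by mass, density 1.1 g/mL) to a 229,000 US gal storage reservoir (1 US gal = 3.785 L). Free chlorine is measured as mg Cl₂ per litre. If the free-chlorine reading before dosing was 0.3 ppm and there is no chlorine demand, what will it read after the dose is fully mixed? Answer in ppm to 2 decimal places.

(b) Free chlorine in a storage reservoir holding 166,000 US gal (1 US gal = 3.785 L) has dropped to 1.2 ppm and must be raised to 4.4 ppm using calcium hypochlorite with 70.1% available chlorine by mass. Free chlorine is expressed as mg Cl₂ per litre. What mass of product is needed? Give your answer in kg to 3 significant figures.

(a) 4.68 ppm; (b) 2.87 kg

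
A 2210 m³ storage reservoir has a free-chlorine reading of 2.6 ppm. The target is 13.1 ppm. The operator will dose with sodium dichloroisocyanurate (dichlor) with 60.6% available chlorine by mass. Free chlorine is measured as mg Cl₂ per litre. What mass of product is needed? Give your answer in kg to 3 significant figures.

38.3 kg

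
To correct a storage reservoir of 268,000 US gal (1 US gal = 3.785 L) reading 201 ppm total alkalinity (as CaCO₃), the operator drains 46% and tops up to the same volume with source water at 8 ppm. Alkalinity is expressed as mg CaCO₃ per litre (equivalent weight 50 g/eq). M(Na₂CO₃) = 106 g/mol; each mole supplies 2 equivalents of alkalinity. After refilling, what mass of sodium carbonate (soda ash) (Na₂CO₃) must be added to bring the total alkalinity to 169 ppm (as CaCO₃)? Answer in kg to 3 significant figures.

Volume: 268,000 US gal × 3.785 L/gal = 1,014,380 L.
After draining 46% and refilling: 201 × 0.54 + 8 × 0.46 = 112.22 ppm.
Deficit to target: 169 − 112.22 = 56.78 mg/L.
As CaCO₃: 56.78 mg/L × 1,014,380 L = 57,600 g; ÷ 50 g/eq ÷ 2 = 576 mol Na₂CO₃.
Mass: 576 × 106 = 61,050 g.

61.1 kg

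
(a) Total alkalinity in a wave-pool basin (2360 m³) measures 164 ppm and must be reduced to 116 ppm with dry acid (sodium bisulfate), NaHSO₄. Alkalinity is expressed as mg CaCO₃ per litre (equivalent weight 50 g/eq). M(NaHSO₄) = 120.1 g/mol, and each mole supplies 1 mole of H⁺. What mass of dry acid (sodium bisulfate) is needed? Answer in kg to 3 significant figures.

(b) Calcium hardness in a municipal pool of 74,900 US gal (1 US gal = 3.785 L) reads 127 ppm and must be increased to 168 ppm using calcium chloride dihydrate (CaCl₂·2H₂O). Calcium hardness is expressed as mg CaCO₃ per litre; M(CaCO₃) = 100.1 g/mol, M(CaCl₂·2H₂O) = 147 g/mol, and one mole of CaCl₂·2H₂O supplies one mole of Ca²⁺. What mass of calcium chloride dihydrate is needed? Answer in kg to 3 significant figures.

(a) 272 kg; (b) 17.1 kg

(a) Volume: 2360 m³ = 2,360,000 L.
(a) Alkalinity to neutralize: (164 − 116) = 48 mg/L as CaCO₃ × 2,360,000 L = 113,300 g as CaCO₃.
(a) Equivalents of H⁺ required: 113,300 ÷ 50 g/eq = 2266 eq = 2266 mol NaHSO₄.
(a) Mass of NaHSO₄: 2266 × 120.1 = 272,100 g.

(b) Volume: 74,900 US gal × 3.785 L/gal = 283,496 L.
(b) Hardness to add: (168 − 127) = 41 mg/L as CaCO₃ × 283,496 L = 11,620 g as CaCO₃.
(b) Moles of Ca²⁺ (1 mol Ca²⁺ ≡ 1 mol CaCO₃): 11,620 / 100.1 g/mol = 116.1 mol.
(b) Mass of CaCl₂·2H₂O: 116.1 × 147 = 17,070 g.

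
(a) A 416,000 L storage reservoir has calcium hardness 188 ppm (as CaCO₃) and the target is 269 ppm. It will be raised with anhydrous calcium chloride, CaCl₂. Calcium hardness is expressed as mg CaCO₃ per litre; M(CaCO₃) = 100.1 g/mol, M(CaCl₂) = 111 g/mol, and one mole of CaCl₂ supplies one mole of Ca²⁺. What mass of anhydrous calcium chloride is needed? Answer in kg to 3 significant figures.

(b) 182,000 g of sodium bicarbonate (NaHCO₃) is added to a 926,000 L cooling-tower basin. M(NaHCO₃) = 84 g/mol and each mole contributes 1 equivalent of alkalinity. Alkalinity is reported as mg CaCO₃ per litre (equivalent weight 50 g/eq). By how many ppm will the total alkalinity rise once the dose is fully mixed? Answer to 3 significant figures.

(a) 37.4 kg; (b) 117 ppm

(a) Hardness to add: (269 − 188) = 81 mg/L as CaCO₃ × 416,000 L = 33,700 g as CaCO₃.
(a) Moles of Ca²⁺ (1 mol Ca²⁺ ≡ 1 mol CaCO₃): 33,700 / 100.1 g/mol = 336.6 mol.
(a) Mass of CaCl₂: 336.6 × 111 = 37,370 g.

(b) Moles of NaHCO₃: 182,000 g ÷ 84 g/mol = 2167 mol → 2167 eq of alkalinity.
(b) As CaCO₃: 2167 eq × 50 g/eq = 108,300 g.
(b) Rise: 108,300 g / 926,000 L × 1000 = 117 mg/L.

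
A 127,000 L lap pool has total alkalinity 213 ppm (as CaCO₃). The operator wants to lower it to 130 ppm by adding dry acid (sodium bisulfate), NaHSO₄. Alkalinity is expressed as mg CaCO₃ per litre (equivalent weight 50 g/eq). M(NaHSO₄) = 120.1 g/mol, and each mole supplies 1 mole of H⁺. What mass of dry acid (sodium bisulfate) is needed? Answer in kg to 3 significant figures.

Alkalinity to neutralize: (213 − 130) = 83 mg/L as CaCO₃ × 127,000 L = 10,540 g as CaCO₃.
Equivalents of H⁺ required: 10,540 ÷ 50 g/eq = 210.8 eq = 210.8 mol NaHSO₄.
Mass of NaHSO₄: 210.8 × 120.1 = 25,320 g.

25.3 kg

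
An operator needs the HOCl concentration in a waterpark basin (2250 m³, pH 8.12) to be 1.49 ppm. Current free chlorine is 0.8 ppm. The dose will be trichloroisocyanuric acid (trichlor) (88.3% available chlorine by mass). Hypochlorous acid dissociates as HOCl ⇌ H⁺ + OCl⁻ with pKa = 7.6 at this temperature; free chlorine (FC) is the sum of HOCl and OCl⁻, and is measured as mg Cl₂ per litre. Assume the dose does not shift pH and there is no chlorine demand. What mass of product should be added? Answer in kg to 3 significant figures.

Volume: 2250 m³ = 2,250,000 L.
[OCl⁻]/[HOCl] = 10^(pH − pKa) = 10^(8.12 − 7.6) = 3.311; fraction as HOCl = 1/(1 + 3.311) = 0.2319.
Free chlorine required for 1.49 ppm HOCl: 1.49 / 0.2319 = 6.424 ppm.
FC to add: 6.424 − 0.8 = 5.624 mg/L as Cl₂.
Cl₂ equivalent: 5.624 mg/L × 2,250,000 L = 12,650 g.
Product at 88.3% available Cl: 12,650 / 0.883 = 14,330 g.

14.3 kg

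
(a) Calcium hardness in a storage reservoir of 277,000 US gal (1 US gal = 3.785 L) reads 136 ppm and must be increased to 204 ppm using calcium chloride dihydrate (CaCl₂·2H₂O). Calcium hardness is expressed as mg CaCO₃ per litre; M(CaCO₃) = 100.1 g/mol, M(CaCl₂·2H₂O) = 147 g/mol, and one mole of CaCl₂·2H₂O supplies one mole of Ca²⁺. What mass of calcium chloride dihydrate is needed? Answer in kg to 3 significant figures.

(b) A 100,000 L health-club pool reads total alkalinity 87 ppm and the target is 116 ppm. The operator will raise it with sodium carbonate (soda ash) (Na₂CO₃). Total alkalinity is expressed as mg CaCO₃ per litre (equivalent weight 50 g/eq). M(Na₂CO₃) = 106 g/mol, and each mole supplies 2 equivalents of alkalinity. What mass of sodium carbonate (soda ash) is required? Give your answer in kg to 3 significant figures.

(a) 105 kg; (b) 3.07 kg

(a) Volume: 277,000 US gal × 3.785 L/gal = 1,048,445 L.
(a) Hardness to add: (204 − 136) = 68 mg/L as CaCO₃ × 1,048,445 L = 71,290 g as CaCO₃.
(a) Moles of Ca²⁺ (1 mol Ca²⁺ ≡ 1 mol CaCO₃): 71,290 / 100.1 g/mol = 712.2 mol.
(a) Mass of CaCl₂·2H₂O: 712.2 × 147 = 104,700 g.

(b) Alkalinity to add: (116 − 87) = 29 mg/L as CaCO₃ × 100,000 L = 2900 g as CaCO₃.
(b) Equivalents: 2900 g ÷ 50 g/eq = 58 eq.
(b) Each mole of Na₂CO₃ supplies 2 eq, so 58 / 2 = 29 mol.
(b) Mass: 29 mol × 106 g/mol = 3074 g.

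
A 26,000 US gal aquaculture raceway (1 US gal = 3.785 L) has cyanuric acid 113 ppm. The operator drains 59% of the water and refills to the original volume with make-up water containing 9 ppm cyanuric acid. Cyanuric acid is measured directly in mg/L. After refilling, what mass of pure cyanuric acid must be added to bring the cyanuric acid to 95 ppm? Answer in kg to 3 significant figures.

Volume: 26,000 US gal × 3.785 L/gal = 98,410 L.
After draining 59% and refilling: 113 × 0.41 + 9 × 0.59 = 51.64 ppm.
Deficit to target: 95 − 51.64 = 43.36 mg/L.
Mass: 43.36 mg/L × 98,410 L = 4267 g cyanuric acid.

4.27 kg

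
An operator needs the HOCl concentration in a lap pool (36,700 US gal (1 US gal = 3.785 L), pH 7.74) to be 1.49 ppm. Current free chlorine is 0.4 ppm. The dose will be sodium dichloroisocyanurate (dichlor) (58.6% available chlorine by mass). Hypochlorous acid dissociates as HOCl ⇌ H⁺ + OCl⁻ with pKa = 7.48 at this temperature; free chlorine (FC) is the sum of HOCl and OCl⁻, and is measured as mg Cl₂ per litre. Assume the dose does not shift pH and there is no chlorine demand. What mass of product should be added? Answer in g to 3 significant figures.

901 g

Volume: 36,700 US gal × 3.785 L/gal = 138,910 L.
[OCl⁻]/[HOCl] = 10^(pH − pKa) = 10^(7.74 − 7.48) = 1.82; fraction as HOCl = 1/(1 + 1.82) = 0.3546.
Free chlorine required for 1.49 ppm HOCl: 1.49 / 0.3546 = 4.201 ppm.
FC to add: 4.201 − 0.4 = 3.801 mg/L as Cl₂.
Cl₂ equivalent: 3.801 mg/L × 138,910 L = 528 g.
Product at 58.6% available Cl: 528 / 0.586 = 901.1 g.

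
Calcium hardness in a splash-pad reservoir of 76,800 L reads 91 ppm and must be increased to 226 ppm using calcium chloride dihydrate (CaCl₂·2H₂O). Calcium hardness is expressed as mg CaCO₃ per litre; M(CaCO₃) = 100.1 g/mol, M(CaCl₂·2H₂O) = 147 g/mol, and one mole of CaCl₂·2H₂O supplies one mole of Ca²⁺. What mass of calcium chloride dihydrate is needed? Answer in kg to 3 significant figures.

15.2 kg

Hardness to add: (226 − 91) = 135 mg/L as CaCO₃ × 76,800 L = 10,370 g as CaCO₃.
Moles of Ca²⁺ (1 mol Ca²⁺ ≡ 1 mol CaCO₃): 10,370 / 100.1 g/mol = 103.6 mol.
Mass of CaCl₂·2H₂O: 103.6 × 147 = 15,230 g.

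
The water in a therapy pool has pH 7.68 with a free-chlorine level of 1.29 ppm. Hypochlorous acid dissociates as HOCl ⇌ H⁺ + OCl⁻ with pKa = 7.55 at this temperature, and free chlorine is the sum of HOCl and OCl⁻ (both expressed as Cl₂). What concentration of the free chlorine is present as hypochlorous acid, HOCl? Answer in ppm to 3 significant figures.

0.549 ppm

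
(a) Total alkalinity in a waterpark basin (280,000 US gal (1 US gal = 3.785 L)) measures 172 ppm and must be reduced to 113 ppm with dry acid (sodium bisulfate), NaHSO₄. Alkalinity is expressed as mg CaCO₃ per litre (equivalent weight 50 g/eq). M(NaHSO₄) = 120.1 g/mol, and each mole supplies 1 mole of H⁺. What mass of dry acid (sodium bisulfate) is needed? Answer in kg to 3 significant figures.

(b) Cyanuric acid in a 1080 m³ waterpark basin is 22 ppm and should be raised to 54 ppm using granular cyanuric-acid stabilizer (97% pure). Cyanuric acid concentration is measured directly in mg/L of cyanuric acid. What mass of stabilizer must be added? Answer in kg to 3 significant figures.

(a) 150 kg; (b) 35.6 kg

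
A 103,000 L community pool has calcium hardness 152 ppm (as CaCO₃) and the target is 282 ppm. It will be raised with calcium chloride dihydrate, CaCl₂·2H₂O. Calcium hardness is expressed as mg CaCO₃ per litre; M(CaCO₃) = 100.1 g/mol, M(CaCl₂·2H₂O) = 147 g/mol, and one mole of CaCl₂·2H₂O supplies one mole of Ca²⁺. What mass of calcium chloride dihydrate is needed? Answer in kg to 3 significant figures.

Hardness to add: (282 − 152) = 130 mg/L as CaCO₃ × 103,000 L = 13,390 g as CaCO₃.
Moles of Ca²⁺ (1 mol Ca²⁺ ≡ 1 mol CaCO₃): 13,390 / 100.1 g/mol = 133.8 mol.
Mass of CaCl₂·2H₂O: 133.8 × 147 = 19,660 g.

19.7 kg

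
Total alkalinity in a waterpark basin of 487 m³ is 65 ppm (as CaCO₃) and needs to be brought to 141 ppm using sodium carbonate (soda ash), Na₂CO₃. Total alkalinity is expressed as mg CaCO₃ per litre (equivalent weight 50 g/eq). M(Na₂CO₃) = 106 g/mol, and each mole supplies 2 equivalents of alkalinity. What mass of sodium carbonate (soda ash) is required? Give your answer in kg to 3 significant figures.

Volume: 487 m³ = 487,000 L.
Alkalinity to add: (141 − 65) = 76 mg/L as CaCO₃ × 487,000 L = 37,010 g as CaCO₃.
Equivalents: 37,010 g ÷ 50 g/eq = 740.2 eq.
Each mole of Na₂CO₃ supplies 2 eq, so 740.2 / 2 = 370.1 mol.
Mass: 370.1 mol × 106 g/mol = 39,230 g.

39.2 kg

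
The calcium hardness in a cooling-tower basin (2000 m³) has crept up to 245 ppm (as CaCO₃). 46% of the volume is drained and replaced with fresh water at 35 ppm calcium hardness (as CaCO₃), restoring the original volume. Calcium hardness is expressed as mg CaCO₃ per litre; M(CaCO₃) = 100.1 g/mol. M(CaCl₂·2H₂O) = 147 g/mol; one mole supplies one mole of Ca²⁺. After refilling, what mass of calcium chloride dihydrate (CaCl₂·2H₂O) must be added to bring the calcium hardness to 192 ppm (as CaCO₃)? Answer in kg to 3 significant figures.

128 kg

Volume: 2000 m³ = 2,000,000 L.
After draining 46% and refilling: 245 × 0.54 + 35 × 0.46 = 148.4 ppm.
Deficit to target: 192 − 148.4 = 43.6 mg/L.
As CaCO₃: 43.6 mg/L × 2,000,000 L = 87,200 g; ÷ 100.1 = 871.1 mol Ca²⁺.
Mass: 871.1 × 147 = 128,100 g.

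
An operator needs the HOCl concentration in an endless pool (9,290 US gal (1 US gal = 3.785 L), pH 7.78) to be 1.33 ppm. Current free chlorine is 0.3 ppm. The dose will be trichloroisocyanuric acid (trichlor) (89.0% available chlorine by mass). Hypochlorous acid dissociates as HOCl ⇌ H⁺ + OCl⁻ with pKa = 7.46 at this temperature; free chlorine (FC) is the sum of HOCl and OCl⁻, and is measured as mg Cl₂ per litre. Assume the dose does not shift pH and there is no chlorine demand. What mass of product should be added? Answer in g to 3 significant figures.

150 g

Volume: 9,290 US gal × 3.785 L/gal = 35,163 L.
[OCl⁻]/[HOCl] = 10^(pH − pKa) = 10^(7.78 − 7.46) = 2.089; fraction as HOCl = 1/(1 + 2.089) = 0.3237.
Free chlorine required for 1.33 ppm HOCl: 1.33 / 0.3237 = 4.109 ppm.
FC to add: 4.109 − 0.3 = 3.809 mg/L as Cl₂.
Cl₂ equivalent: 3.809 mg/L × 35,163 L = 133.9 g.
Product at 89.0% available Cl: 133.9 / 0.89 = 150.5 g.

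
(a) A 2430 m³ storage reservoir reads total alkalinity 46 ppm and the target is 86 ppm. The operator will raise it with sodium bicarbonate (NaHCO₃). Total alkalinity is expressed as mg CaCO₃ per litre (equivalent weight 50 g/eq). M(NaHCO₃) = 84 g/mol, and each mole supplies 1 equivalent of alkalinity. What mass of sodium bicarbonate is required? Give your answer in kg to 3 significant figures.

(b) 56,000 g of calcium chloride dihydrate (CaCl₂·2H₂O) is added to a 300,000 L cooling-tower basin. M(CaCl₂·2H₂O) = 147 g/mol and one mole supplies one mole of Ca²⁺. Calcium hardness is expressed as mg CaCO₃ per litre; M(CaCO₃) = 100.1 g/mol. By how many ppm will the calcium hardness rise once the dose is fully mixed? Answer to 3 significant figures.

(a) Volume: 2430 m³ = 2,430,000 L.
(a) Alkalinity to add: (86 − 46) = 40 mg/L as CaCO₃ × 2,430,000 L = 97,200 g as CaCO₃.
(a) Equivalents: 97,200 g ÷ 50 g/eq = 1944 eq.
(a) NaHCO₃ supplies 1 eq per mole → 1944 mol.
(a) Mass: 1944 mol × 84 g/mol = 163,300 g.

(b) Moles of Ca²⁺: 56,000 g ÷ 147 g/mol = 381 mol.
(b) As CaCO₃: 381 mol × 100.1 g/mol = 38,130 g.
(b) Rise: 38,130 g / 300,000 L × 1000 = 127.1 mg/L.

(a) 163 kg; (b) 127 ppm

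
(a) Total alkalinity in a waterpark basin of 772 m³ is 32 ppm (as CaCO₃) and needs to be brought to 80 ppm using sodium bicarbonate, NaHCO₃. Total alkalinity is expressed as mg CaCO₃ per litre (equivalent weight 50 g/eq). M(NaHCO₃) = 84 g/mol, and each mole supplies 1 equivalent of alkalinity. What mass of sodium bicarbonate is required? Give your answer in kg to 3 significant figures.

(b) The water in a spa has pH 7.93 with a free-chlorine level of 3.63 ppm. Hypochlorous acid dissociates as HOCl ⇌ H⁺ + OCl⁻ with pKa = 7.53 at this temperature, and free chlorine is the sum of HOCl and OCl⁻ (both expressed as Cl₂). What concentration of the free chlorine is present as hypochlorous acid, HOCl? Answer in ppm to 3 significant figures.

(a) Volume: 772 m³ = 772,000 L.
(a) Alkalinity to add: (80 − 32) = 48 mg/L as CaCO₃ × 772,000 L = 37,060 g as CaCO₃.
(a) Equivalents: 37,060 g ÷ 50 g/eq = 741.1 eq.
(a) NaHCO₃ supplies 1 eq per mole → 741.1 mol.
(a) Mass: 741.1 mol × 84 g/mol = 62,250 g.

(b) [OCl⁻]/[HOCl] = 10^(pH − pKa) = 10^(7.93 − 7.53) = 10^0.40 = 2.512.
(b) Fraction as HOCl = 1 / (1 + 2.512) = 0.2847.
(b) HOCl = 0.2847 × 3.63 ppm = 1.034 ppm.

(a) 62.3 kg; (b) 1.03 ppm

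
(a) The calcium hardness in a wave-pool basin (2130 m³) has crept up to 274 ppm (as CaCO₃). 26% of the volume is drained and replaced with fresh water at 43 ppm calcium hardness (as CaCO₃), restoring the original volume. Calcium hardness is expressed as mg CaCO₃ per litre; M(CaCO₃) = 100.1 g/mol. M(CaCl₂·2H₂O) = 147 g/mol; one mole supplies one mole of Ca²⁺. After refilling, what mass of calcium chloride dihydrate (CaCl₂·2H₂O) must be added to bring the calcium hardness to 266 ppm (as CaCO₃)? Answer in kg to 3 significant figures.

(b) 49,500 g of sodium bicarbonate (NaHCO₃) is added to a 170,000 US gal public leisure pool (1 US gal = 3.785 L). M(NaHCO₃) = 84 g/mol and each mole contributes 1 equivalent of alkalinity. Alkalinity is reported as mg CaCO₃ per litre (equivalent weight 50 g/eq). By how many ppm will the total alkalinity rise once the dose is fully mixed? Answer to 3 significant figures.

(a) Volume: 2130 m³ = 2,130,000 L.
(a) After draining 26% and refilling: 274 × 0.74 + 43 × 0.26 = 213.94 ppm.
(a) Deficit to target: 266 − 213.94 = 52.06 mg/L.
(a) As CaCO₃: 52.06 mg/L × 2,130,000 L = 110,900 g; ÷ 100.1 = 1108 mol Ca²⁺.
(a) Mass: 1108 × 147 = 162,800 g.

(b) Volume: 170,000 US gal × 3.785 L/gal = 643,450 L.
(b) Moles of NaHCO₃: 49,500 g ÷ 84 g/mol = 589.3 mol → 589.3 eq of alkalinity.
(b) As CaCO₃: 589.3 eq × 50 g/eq = 29,460 g.
(b) Rise: 29,460 g / 643,450 L × 1000 = 45.79 mg/L.

(a) 163 kg; (b) 45.8 ppm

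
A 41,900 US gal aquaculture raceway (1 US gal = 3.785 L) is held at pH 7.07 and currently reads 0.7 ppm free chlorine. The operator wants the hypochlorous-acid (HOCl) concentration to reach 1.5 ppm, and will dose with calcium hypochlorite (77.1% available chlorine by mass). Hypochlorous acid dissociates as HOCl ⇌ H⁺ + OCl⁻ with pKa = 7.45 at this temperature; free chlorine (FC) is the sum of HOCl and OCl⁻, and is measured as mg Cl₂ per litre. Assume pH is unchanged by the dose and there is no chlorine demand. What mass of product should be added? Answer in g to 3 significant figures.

293 g

Volume: 41,900 US gal × 3.785 L/gal = 158,592 L.
[OCl⁻]/[HOCl] = 10^(pH − pKa) = 10^(7.07 − 7.45) = 0.4169; fraction as HOCl = 1/(1 + 0.4169) = 0.7058.
Free chlorine required for 1.5 ppm HOCl: 1.5 / 0.7058 = 2.125 ppm.
FC to add: 2.125 − 0.7 = 1.425 mg/L as Cl₂.
Cl₂ equivalent: 1.425 mg/L × 158,592 L = 226 g.
Product at 77.1% available Cl: 226 / 0.771 = 293.2 g.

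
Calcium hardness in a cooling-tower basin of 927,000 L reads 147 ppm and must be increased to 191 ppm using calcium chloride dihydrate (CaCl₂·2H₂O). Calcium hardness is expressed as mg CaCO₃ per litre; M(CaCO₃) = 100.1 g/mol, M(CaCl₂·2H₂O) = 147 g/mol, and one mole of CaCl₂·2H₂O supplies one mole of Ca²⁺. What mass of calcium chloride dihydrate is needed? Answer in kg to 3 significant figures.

59.9 kg

Hardness to add: (191 − 147) = 44 mg/L as CaCO₃ × 927,000 L = 40,790 g as CaCO₃.
Moles of Ca²⁺ (1 mol Ca²⁺ ≡ 1 mol CaCO₃): 40,790 / 100.1 g/mol = 407.5 mol.
Mass of CaCl₂·2H₂O: 407.5 × 147 = 59,900 g.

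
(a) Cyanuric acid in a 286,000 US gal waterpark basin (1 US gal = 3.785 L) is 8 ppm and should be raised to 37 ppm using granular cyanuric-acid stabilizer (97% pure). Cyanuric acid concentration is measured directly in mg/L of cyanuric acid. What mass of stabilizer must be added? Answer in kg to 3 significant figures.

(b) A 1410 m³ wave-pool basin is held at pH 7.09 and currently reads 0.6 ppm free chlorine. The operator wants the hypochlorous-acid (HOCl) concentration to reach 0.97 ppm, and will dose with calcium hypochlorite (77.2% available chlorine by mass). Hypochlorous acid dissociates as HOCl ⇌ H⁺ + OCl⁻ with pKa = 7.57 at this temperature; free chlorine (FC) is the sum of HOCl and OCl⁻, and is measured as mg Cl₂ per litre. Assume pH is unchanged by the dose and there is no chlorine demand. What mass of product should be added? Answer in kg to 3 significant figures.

(a) Volume: 286,000 US gal × 3.785 L/gal = 1,082,510 L.
(a) CYA to add: (37 − 8) = 29 mg/L × 1,082,510 L = 31,390 g cyanuric acid.
(a) At 97% purity: 31,390 / 0.97 = 32,360 g product.

(b) Volume: 1410 m³ = 1,410,000 L.
(b) [OCl⁻]/[HOCl] = 10^(pH − pKa) = 10^(7.09 − 7.57) = 0.3311; fraction as HOCl = 1/(1 + 0.3311) = 0.7512.
(b) Free chlorine required for 0.97 ppm HOCl: 0.97 / 0.7512 = 1.291 ppm.
(b) FC to add: 1.291 − 0.6 = 0.6912 mg/L as Cl₂.
(b) Cl₂ equivalent: 0.6912 mg/L × 1,410,000 L = 974.6 g.
(b) Product at 77.2% available Cl: 974.6 / 0.772 = 1262 g.

(a) 32.4 kg; (b) 1.26 kg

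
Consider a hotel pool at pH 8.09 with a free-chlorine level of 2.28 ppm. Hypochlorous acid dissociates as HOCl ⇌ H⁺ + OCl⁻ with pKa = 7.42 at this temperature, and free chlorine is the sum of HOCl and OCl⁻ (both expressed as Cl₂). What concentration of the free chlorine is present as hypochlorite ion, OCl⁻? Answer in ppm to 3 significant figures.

1.88 ppm

[OCl⁻]/[HOCl] = 10^(pH − pKa) = 10^(8.09 − 7.42) = 10^0.67 = 4.677.
Fraction as HOCl = 1 / (1 + 4.677) = 0.1761.
OCl⁻ = (1 − 0.1761) × 2.28 ppm = 1.878 ppm.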